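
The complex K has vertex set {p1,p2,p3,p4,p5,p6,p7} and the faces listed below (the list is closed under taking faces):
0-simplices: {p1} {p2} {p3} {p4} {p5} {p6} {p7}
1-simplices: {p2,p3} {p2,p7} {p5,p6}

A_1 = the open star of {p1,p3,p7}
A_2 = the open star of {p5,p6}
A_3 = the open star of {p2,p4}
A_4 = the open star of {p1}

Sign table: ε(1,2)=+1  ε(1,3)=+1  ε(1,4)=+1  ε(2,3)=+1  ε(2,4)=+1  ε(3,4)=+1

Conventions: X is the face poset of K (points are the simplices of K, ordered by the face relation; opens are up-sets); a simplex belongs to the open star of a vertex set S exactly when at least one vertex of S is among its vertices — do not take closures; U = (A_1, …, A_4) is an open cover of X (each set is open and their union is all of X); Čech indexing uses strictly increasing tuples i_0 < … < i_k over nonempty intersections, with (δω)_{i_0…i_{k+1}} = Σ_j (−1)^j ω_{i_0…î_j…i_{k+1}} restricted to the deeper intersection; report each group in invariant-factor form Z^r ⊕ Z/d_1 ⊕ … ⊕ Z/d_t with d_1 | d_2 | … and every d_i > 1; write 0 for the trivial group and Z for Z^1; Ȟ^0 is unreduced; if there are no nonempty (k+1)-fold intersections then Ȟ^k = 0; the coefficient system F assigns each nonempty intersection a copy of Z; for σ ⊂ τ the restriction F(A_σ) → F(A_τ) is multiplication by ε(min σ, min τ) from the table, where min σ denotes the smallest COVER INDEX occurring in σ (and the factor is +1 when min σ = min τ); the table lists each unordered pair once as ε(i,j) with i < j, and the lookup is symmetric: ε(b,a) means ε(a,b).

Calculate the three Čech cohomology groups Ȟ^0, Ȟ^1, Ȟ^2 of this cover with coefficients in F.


cover nerve:
  A1={{p1},{p3},{p7},{p2,p3},{p2,p7}} A2={{p5},{p6},{p5,p6}} A3={{p2},{p4},{p2,p3},{p2,p7}} A4={{p1}}
  A13={{p2,p3},{p2,p7}} A14={{p1}}
C dims 4,2; δ0: rk 2, SNF 1^2
Ȟ^0: (4−2)−0=2 ⇒ Z^2
Ȟ^1: (2−0)−2=0 ⇒ 0
Ȟ^2: (0−0)−0=0 ⇒ 0

Ȟ^0 ≅ Z^2; Ȟ^1 ≅ 0; Ȟ^2 ≅ 0


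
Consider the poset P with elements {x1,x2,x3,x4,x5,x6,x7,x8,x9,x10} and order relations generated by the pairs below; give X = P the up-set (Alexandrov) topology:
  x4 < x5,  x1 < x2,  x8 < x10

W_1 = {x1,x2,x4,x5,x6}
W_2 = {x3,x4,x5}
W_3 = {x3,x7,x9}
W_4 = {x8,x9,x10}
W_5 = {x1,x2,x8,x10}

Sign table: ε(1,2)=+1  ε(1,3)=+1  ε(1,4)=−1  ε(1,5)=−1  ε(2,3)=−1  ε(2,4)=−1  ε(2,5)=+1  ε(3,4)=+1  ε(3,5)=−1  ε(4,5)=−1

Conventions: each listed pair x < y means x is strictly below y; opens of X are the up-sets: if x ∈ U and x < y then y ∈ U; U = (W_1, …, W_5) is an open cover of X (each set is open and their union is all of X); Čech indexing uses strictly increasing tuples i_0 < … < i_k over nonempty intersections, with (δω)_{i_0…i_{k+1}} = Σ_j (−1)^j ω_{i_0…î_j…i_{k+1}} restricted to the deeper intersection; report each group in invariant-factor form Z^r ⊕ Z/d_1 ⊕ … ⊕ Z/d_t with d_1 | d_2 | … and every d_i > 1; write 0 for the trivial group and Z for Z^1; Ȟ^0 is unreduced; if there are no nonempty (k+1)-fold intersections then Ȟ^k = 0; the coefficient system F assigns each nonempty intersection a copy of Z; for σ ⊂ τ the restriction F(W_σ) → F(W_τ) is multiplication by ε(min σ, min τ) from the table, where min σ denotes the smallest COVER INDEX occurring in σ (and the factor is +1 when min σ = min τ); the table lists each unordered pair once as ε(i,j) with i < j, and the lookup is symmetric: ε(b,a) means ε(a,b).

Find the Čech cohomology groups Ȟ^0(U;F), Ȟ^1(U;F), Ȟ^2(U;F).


Ȟ^0 = 0; Ȟ^1 = Z/2; Ȟ^2 = 0

intersection data:
  W12={x4,x5} W15={x1,x2} W23={x3} W34={x9} W45={x8,x10}
C dims 5,5; δ0: rk 5, SNF 1^4·2
Ȟ^0 = (5 − 5) − 0 = 0, so Ȟ^0 ≅ 0
Ȟ^1 = (5 − 0) − 5 = 0 plus torsion [2], so Ȟ^1 ≅ Z/2
Ȟ^2 = (0 − 0) − 0 = 0, so Ȟ^2 ≅ 0


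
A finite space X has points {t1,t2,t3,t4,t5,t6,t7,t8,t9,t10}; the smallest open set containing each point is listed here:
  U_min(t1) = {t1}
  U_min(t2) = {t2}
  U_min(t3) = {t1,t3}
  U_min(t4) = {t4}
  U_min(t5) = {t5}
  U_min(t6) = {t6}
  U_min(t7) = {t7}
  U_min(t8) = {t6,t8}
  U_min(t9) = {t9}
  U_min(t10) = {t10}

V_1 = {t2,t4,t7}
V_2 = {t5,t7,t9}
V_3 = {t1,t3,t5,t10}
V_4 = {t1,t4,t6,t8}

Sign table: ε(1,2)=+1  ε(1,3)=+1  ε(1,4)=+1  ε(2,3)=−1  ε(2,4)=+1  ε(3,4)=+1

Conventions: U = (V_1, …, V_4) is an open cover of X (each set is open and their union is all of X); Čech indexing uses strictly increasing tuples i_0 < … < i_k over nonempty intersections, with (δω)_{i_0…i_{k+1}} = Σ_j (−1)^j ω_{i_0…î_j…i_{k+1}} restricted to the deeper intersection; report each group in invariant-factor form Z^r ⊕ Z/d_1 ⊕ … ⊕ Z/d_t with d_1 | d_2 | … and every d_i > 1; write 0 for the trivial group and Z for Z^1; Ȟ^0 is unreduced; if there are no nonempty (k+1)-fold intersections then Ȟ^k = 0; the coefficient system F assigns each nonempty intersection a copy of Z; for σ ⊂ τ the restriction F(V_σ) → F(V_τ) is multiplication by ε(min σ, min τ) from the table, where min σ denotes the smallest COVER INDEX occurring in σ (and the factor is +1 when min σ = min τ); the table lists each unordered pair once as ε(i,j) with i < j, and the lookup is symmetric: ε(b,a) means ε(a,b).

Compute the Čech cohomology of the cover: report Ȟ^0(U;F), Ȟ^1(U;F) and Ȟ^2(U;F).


nonempty intersections:
  V12={t7} V14={t4} V23={t5} V34={t1}
C dims 4,4; δ0: rk 4, SNF 1^3·2
Ȟ^0: (4−4)−0=0 ⇒ 0
Ȟ^1: (4−0)−4=0 plus torsion [2] ⇒ Z/2
Ȟ^2: (0−0)−0=0 ⇒ 0

Ȟ^0 ≅ 0, Ȟ^1 ≅ Z/2 and Ȟ^2 ≅ 0


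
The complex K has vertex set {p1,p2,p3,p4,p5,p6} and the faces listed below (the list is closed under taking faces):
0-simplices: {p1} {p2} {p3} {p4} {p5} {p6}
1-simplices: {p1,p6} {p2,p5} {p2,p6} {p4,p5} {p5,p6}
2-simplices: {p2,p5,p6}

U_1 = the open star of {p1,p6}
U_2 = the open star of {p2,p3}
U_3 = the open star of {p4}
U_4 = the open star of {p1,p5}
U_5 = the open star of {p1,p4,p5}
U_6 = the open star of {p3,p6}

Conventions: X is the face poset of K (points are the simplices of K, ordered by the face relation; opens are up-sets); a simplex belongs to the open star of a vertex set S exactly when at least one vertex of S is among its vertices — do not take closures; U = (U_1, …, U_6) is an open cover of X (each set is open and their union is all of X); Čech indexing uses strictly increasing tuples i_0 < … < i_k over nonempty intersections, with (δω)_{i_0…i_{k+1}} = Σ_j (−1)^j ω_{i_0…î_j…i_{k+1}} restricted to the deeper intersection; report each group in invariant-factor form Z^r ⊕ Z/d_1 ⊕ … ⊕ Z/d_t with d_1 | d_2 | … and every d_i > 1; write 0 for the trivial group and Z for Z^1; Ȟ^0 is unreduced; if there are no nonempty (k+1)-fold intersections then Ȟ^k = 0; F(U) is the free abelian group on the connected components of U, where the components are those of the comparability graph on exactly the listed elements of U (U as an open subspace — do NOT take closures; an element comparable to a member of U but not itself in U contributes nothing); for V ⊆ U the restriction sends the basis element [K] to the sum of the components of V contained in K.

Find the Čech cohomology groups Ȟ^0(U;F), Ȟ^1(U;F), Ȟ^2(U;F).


cover nerve:
  U1={{p1},{p6},{p1,p6},{p2,p6},{p5,p6},{p2,p5,p6}} U2={{p2},{p3},{p2,p5},{p2,p6},{p2,p5,p6}} U3={{p4},{p4,p5}} U4={{p1},{p5},{p1,p6},{p2,p5},{p4,p5},{p5,p6},{p2,p5,p6}} U5={{p1},{p4},{p5},{p1,p6},{p2,p5},{p4,p5},{p5,p6},{p2,p5,p6}} U6={{p3},{p6},{p1,p6},{p2,p6},{p5,p6},{p2,p5,p6}}
  U12={{p2,p6},{p2,p5,p6}} U14={{p1},{p1,p6},{p5,p6},{p2,p5,p6}} U15={{p1},{p1,p6},{p5,p6},{p2,p5,p6}} U16={{p6},{p1,p6},{p2,p6},{p5,p6},{p2,p5,p6}} U24={{p2,p5},{p2,p5,p6}} U25={{p2,p5},{p2,p5,p6}} U26={{p3},{p2,p6},{p2,p5,p6}} U34={{p4,p5}} U35={{p4},{p4,p5}} U45={{p1},{p5},{p1,p6},{p2,p5},{p4,p5},{p5,p6},{p2,p5,p6}} U46={{p1,p6},{p5,p6},{p2,p5,p6}} U56={{p1,p6},{p5,p6},{p2,p5,p6}}
  U124={{p2,p5,p6}} U125={{p2,p5,p6}} U126={{p2,p6},{p2,p5,p6}} U145={{p1},{p1,p6},{p5,p6},{p2,p5,p6}} U146={{p1,p6},{p5,p6},{p2,p5,p6}} U156={{p1,p6},{p5,p6},{p2,p5,p6}} U245={{p2,p5},{p2,p5,p6}} U246={{p2,p5,p6}} U256={{p2,p5,p6}} U345={{p4,p5}} U456={{p1,p6},{p5,p6},{p2,p5,p6}}
  U1245={{p2,p5,p6}} U1246={{p2,p5,p6}} U1256={{p2,p5,p6}} U1456={{p1,p6},{p5,p6},{p2,p5,p6}} U2456={{p2,p5,p6}}
  U12456={{p2,p5,p6}}
components per intersection:
  U1: {{p1},{p6},{p1,p6},{p2,p6},{p5,p6},{p2,p5,p6}}
  U2: {{p2},{p2,p5},{p2,p6},{p2,p5,p6}} {{p3}}
  U3: {{p4},{p4,p5}}
  U4: {{p1},{p1,p6}} {{p5},{p2,p5},{p4,p5},{p5,p6},{p2,p5,p6}}
  U5: {{p1},{p1,p6}} {{p4},{p5},{p2,p5},{p4,p5},{p5,p6},{p2,p5,p6}}
  U6: {{p3}} {{p6},{p1,p6},{p2,p6},{p5,p6},{p2,p5,p6}}
  U12: {{p2,p6},{p2,p5,p6}}
  U14: {{p1},{p1,p6}} {{p5,p6},{p2,p5,p6}}
  U15: {{p1},{p1,p6}} {{p5,p6},{p2,p5,p6}}
  U16: {{p6},{p1,p6},{p2,p6},{p5,p6},{p2,p5,p6}}
  U24: {{p2,p5},{p2,p5,p6}}
  U25: {{p2,p5},{p2,p5,p6}}
  U26: {{p3}} {{p2,p6},{p2,p5,p6}}
  U34: {{p4,p5}}
  U35: {{p4},{p4,p5}}
  U45: {{p1},{p1,p6}} {{p5},{p2,p5},{p4,p5},{p5,p6},{p2,p5,p6}}
  U46: {{p1,p6}} {{p5,p6},{p2,p5,p6}}
  U56: {{p1,p6}} {{p5,p6},{p2,p5,p6}}
  U124: {{p2,p5,p6}}
  U125: {{p2,p5,p6}}
  U126: {{p2,p6},{p2,p5,p6}}
  U145: {{p1},{p1,p6}} {{p5,p6},{p2,p5,p6}}
  U146: {{p1,p6}} {{p5,p6},{p2,p5,p6}}
  U156: {{p1,p6}} {{p5,p6},{p2,p5,p6}}
  U245: {{p2,p5},{p2,p5,p6}}
  U246: {{p2,p5,p6}}
  U256: {{p2,p5,p6}}
  U345: {{p4,p5}}
  U456: {{p1,p6}} {{p5,p6},{p2,p5,p6}}
  U1245: {{p2,p5,p6}}
  U1246: {{p2,p5,p6}}
  U1256: {{p2,p5,p6}}
  U1456: {{p1,p6}} {{p5,p6},{p2,p5,p6}}
  U2456: {{p2,p5,p6}}
  U12456: {{p2,p5,p6}}
C dims 10,18,15,6; δ0: rk 8, SNF 1^8; δ1: rk 10, SNF 1^10; δ2: rk 5, SNF 1^5
Ȟ^0: (10−8)−0=2 ⇒ Z^2
Ȟ^1: (18−10)−8=0 ⇒ 0
Ȟ^2: (15−5)−10=0 ⇒ 0

Ȟ^0(U;F) ≅ Z^2; Ȟ^1(U;F) ≅ 0; Ȟ^2(U;F) ≅ 0


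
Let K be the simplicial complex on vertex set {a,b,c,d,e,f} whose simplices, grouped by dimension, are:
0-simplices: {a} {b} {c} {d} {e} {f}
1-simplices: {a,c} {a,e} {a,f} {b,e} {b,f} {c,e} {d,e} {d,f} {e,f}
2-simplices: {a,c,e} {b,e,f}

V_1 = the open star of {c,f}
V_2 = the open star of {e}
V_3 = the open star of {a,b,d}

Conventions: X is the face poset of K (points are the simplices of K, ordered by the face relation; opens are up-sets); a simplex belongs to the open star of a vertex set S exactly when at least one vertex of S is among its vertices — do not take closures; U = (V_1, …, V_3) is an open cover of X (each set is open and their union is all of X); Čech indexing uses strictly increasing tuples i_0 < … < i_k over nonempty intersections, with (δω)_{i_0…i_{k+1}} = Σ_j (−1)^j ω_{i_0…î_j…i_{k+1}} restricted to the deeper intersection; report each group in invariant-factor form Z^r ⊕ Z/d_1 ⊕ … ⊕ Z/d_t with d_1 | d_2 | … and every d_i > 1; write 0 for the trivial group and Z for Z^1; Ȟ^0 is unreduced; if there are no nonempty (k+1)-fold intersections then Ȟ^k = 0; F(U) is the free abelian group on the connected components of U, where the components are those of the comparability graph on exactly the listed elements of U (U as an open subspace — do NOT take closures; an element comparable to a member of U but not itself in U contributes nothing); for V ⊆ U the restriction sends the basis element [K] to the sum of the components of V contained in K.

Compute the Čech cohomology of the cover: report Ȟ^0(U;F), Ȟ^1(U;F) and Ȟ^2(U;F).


nonempty intersections:
  V1={{c},{f},{a,c},{a,f},{b,f},{c,e},{d,f},{e,f},{a,c,e},{b,e,f}} V2={{e},{a,e},{b,e},{c,e},{d,e},{e,f},{a,c,e},{b,e,f}} V3={{a},{b},{d},{a,c},{a,e},{a,f},{b,e},{b,f},{d,e},{d,f},{a,c,e},{b,e,f}}
  V12={{c,e},{e,f},{a,c,e},{b,e,f}} V13={{a,c},{a,f},{b,f},{d,f},{a,c,e},{b,e,f}} V23={{a,e},{b,e},{d,e},{a,c,e},{b,e,f}}
  V123={{a,c,e},{b,e,f}}
components per intersection:
  V1: {{c},{a,c},{c,e},{a,c,e}} {{f},{a,f},{b,f},{d,f},{e,f},{b,e,f}}
  V2: {{e},{a,e},{b,e},{c,e},{d,e},{e,f},{a,c,e},{b,e,f}}
  V3: {{a},{a,c},{a,e},{a,f},{a,c,e}} {{b},{b,e},{b,f},{b,e,f}} {{d},{d,e},{d,f}}
  V12: {{c,e},{a,c,e}} {{e,f},{b,e,f}}
  V13: {{a,c},{a,c,e}} {{a,f}} {{b,f},{b,e,f}} {{d,f}}
  V23: {{a,e},{a,c,e}} {{b,e},{b,e,f}} {{d,e}}
  V123: {{a,c,e}} {{b,e,f}}
C dims 6,9,2; δ0: rk 5, SNF 1^5; δ1: rk 2, SNF 1^2
Ȟ^0: (6−5)−0=1 ⇒ Z
Ȟ^1: (9−2)−5=2 ⇒ Z^2
Ȟ^2: (2−0)−2=0 ⇒ 0

Ȟ^0 ≅ Z, Ȟ^1 ≅ Z^2, Ȟ^2 ≅ 0


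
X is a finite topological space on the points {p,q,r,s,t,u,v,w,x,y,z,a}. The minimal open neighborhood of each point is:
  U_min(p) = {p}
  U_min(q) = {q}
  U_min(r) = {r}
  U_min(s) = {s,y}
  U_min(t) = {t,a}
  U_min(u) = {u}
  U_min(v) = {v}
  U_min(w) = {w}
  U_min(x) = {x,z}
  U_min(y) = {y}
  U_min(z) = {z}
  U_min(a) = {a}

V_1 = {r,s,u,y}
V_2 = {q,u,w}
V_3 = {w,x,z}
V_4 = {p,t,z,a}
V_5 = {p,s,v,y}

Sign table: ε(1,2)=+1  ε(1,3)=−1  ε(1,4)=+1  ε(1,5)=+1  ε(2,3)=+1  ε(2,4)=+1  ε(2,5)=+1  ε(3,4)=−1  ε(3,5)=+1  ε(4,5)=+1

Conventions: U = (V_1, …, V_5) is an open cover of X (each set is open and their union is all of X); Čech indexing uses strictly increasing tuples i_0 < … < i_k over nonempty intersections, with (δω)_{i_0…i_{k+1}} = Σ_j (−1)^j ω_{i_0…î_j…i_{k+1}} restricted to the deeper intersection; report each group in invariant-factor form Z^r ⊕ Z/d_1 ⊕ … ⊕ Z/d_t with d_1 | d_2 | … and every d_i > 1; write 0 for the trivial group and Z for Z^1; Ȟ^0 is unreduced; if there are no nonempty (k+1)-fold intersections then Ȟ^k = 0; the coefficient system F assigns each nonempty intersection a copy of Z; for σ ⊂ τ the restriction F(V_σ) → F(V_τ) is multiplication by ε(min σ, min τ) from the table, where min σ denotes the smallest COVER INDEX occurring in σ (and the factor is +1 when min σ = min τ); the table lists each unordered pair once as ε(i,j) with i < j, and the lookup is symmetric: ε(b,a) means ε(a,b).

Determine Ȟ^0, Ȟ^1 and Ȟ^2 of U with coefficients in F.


nonempty overlaps:
  V12={u} V15={s,y} V23={w} V34={z} V45={p}
C dims 5,5; δ0: rk 5, SNF 1^4·2
degree 0: 5−5−0 = 0 → Ȟ^0 ≅ 0
degree 1: 5−0−5 = 0 plus torsion [2] → Ȟ^1 ≅ Z/2
degree 2: 0−0−0 = 0 → Ȟ^2 ≅ 0

Ȟ^0 = 0, Ȟ^1 = Z/2 and Ȟ^2 = 0


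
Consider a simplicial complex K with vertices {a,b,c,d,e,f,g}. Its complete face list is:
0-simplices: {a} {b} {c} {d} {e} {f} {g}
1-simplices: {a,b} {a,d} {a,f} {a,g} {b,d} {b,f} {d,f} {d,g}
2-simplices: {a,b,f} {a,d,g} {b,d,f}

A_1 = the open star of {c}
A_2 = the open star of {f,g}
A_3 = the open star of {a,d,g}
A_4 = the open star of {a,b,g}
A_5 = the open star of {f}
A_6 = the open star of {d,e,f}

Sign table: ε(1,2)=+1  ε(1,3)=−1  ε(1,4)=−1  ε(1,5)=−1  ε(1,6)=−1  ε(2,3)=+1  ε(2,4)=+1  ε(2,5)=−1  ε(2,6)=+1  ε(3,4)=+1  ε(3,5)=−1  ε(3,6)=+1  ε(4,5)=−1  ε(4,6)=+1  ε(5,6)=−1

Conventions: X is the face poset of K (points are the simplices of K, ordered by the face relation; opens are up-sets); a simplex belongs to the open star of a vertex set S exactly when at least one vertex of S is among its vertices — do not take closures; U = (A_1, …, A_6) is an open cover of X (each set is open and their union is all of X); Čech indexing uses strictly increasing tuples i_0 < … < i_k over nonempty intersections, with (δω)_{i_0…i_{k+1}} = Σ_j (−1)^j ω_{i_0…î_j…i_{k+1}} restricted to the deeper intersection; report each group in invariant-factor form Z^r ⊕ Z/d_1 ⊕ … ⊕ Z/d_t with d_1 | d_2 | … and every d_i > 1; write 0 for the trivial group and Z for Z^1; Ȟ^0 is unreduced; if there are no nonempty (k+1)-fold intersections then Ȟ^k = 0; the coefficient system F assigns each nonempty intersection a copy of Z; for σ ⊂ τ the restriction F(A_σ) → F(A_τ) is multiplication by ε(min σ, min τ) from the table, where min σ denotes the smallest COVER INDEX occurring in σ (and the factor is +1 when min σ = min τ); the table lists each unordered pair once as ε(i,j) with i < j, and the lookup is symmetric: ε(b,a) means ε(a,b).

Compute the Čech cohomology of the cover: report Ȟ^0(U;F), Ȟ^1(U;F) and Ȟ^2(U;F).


Ȟ^0(U;F) ≅ Z^2, Ȟ^1(U;F) ≅ 0, Ȟ^2(U;F) ≅ 0

nerve of the cover:
  A1={{c}} A2={{f},{g},{a,f},{a,g},{b,f},{d,f},{d,g},{a,b,f},{a,d,g},{b,d,f}} A3={{a},{d},{g},{a,b},{a,d},{a,f},{a,g},{b,d},{d,f},{d,g},{a,b,f},{a,d,g},{b,d,f}} A4={{a},{b},{g},{a,b},{a,d},{a,f},{a,g},{b,d},{b,f},{d,g},{a,b,f},{a,d,g},{b,d,f}} A5={{f},{a,f},{b,f},{d,f},{a,b,f},{b,d,f}} A6={{d},{e},{f},{a,d},{a,f},{b,d},{b,f},{d,f},{d,g},{a,b,f},{a,d,g},{b,d,f}}
  A23={{g},{a,f},{a,g},{d,f},{d,g},{a,b,f},{a,d,g},{b,d,f}} A24={{g},{a,f},{a,g},{b,f},{d,g},{a,b,f},{a,d,g},{b,d,f}} A25={{f},{a,f},{b,f},{d,f},{a,b,f},{b,d,f}} A26={{f},{a,f},{b,f},{d,f},{d,g},{a,b,f},{a,d,g},{b,d,f}} A34={{a},{g},{a,b},{a,d},{a,f},{a,g},{b,d},{d,g},{a,b,f},{a,d,g},{b,d,f}} A35={{a,f},{d,f},{a,b,f},{b,d,f}} A36={{d},{a,d},{a,f},{b,d},{d,f},{d,g},{a,b,f},{a,d,g},{b,d,f}} A45={{a,f},{b,f},{a,b,f},{b,d,f}} A46={{a,d},{a,f},{b,d},{b,f},{d,g},{a,b,f},{a,d,g},{b,d,f}} A56={{f},{a,f},{b,f},{d,f},{a,b,f},{b,d,f}}
  A234={{g},{a,f},{a,g},{d,g},{a,b,f},{a,d,g},{b,d,f}} A235={{a,f},{d,f},{a,b,f},{b,d,f}} A236={{a,f},{d,f},{d,g},{a,b,f},{a,d,g},{b,d,f}} A245={{a,f},{b,f},{a,b,f},{b,d,f}} A246={{a,f},{b,f},{d,g},{a,b,f},{a,d,g},{b,d,f}} A256={{f},{a,f},{b,f},{d,f},{a,b,f},{b,d,f}} A345={{a,f},{a,b,f},{b,d,f}} A346={{a,d},{a,f},{b,d},{d,g},{a,b,f},{a,d,g},{b,d,f}} A356={{a,f},{d,f},{a,b,f},{b,d,f}} A456={{a,f},{b,f},{a,b,f},{b,d,f}}
  A2345={{a,f},{a,b,f},{b,d,f}} A2346={{a,f},{d,g},{a,b,f},{a,d,g},{b,d,f}} A2356={{a,f},{d,f},{a,b,f},{b,d,f}} A2456={{a,f},{b,f},{a,b,f},{b,d,f}} A3456={{a,f},{a,b,f},{b,d,f}}
  A23456={{a,f},{a,b,f},{b,d,f}}
C dims 6,10,10,5; δ0: rk 4, SNF 1^4; δ1: rk 6, SNF 1^6; δ2: rk 4, SNF 1^4
Ȟ^0 = (6 − 4) − 0 = 2, so Ȟ^0 ≅ Z^2
Ȟ^1 = (10 − 6) − 4 = 0, so Ȟ^1 ≅ 0
Ȟ^2 = (10 − 4) − 6 = 0, so Ȟ^2 ≅ 0


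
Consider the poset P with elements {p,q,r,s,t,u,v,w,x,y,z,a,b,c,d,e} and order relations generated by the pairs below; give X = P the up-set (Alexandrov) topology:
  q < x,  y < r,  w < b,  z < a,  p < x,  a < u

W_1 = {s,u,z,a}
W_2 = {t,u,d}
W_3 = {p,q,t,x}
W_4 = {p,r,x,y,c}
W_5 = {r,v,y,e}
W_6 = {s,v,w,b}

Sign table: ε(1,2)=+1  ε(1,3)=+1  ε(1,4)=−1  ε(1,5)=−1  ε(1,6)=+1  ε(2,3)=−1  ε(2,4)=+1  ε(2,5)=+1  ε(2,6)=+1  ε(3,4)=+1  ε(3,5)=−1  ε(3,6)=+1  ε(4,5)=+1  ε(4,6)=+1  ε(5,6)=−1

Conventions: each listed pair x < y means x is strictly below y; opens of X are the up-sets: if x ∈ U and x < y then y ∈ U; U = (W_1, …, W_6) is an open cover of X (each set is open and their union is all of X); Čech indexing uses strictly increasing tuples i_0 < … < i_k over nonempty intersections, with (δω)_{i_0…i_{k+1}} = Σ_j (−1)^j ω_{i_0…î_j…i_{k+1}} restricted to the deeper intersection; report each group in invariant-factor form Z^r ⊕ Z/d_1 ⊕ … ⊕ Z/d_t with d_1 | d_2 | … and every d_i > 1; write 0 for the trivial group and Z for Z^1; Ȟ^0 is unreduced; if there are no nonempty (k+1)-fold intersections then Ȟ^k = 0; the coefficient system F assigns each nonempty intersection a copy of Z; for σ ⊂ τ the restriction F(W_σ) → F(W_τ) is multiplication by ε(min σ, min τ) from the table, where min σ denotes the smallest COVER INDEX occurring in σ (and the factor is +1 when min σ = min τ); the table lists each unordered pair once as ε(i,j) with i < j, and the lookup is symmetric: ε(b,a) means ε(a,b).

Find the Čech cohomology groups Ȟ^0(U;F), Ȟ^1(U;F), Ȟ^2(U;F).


nonempty overlaps:
  W12={u} W16={s} W23={t} W34={p,x} W45={r,y} W56={v}
C dims 6,6; δ0: rk 5, SNF 1^5
degree 0: 6−5−0 = 1 → Ȟ^0 ≅ Z
degree 1: 6−0−5 = 1 → Ȟ^1 ≅ Z
degree 2: 0−0−0 = 0 → Ȟ^2 ≅ 0

Ȟ^0(U;F) ≅ Z; Ȟ^1(U;F) ≅ Z; Ȟ^2(U;F) ≅ 0


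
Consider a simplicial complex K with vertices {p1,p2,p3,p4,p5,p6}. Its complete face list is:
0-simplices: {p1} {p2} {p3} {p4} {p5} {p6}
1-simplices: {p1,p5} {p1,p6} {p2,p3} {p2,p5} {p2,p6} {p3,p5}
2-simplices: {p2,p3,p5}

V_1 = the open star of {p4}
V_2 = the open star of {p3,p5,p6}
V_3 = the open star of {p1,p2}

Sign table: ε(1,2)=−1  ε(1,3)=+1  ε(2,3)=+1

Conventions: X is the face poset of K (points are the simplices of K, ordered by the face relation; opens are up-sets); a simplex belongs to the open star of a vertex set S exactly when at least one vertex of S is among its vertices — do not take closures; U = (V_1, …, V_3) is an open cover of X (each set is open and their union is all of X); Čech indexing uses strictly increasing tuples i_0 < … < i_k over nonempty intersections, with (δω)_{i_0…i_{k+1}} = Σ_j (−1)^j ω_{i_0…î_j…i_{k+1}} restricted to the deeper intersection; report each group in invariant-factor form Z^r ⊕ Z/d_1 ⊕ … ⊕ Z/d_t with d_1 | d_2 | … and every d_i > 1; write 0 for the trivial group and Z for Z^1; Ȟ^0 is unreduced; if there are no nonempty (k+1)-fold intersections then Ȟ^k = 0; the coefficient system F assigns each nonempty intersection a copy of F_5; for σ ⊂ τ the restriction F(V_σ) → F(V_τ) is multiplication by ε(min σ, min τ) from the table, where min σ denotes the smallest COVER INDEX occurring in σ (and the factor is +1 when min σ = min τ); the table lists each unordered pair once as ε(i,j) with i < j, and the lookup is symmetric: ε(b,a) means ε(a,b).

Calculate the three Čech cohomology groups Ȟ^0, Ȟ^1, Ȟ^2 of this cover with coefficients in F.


Ȟ^0 ≅ Z/5 ⊕ Z/5; Ȟ^1 ≅ 0; Ȟ^2 ≅ 0

intersection data:
  V1={{p4}} V2={{p3},{p5},{p6},{p1,p5},{p1,p6},{p2,p3},{p2,p5},{p2,p6},{p3,p5},{p2,p3,p5}} V3={{p1},{p2},{p1,p5},{p1,p6},{p2,p3},{p2,p5},{p2,p6},{p2,p3,p5}}
  V23={{p1,p5},{p1,p6},{p2,p3},{p2,p5},{p2,p6},{p2,p3,p5}}
C dims 3,1; δ0: rk_F5 1
Ȟ^0 = (3 − 1) − 0 = 2, so Ȟ^0 ≅ Z/5 ⊕ Z/5
Ȟ^1 = (1 − 0) − 1 = 0, so Ȟ^1 ≅ 0
Ȟ^2 = (0 − 0) − 0 = 0, so Ȟ^2 ≅ 0


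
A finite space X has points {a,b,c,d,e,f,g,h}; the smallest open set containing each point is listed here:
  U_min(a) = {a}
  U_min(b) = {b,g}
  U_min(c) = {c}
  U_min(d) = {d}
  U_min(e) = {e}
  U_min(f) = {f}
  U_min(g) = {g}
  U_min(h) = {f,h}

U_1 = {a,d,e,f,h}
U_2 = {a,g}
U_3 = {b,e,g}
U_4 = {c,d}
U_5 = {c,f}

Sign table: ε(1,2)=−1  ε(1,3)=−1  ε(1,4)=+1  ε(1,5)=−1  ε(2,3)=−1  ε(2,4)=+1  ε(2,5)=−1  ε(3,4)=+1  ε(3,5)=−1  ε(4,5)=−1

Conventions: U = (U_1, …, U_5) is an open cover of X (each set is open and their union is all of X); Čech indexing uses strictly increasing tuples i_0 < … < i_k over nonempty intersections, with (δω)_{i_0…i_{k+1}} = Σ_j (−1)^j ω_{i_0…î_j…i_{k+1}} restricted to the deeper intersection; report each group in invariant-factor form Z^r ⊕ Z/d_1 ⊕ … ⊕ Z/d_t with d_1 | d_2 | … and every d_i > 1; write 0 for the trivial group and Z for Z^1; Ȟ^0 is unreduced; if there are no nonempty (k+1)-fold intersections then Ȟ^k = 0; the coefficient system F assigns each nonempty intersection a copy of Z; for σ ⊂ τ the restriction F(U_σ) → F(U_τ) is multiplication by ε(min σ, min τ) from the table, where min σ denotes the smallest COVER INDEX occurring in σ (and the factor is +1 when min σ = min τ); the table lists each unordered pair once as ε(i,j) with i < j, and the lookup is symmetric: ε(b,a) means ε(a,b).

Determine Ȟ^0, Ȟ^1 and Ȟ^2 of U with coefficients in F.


Ȟ^0 = 0; Ȟ^1 = Z ⊕ Z/2; Ȟ^2 = 0

nonempty overlaps:
  U12={a} U13={e} U14={d} U15={f} U23={g} U45={c}
C dims 5,6; δ0: rk 5, SNF 1^4·2
degree 0: 5−5−0 = 0 → Ȟ^0 ≅ 0
degree 1: 6−0−5 = 1 plus torsion [2] → Ȟ^1 ≅ Z ⊕ Z/2
degree 2: 0−0−0 = 0 → Ȟ^2 ≅ 0


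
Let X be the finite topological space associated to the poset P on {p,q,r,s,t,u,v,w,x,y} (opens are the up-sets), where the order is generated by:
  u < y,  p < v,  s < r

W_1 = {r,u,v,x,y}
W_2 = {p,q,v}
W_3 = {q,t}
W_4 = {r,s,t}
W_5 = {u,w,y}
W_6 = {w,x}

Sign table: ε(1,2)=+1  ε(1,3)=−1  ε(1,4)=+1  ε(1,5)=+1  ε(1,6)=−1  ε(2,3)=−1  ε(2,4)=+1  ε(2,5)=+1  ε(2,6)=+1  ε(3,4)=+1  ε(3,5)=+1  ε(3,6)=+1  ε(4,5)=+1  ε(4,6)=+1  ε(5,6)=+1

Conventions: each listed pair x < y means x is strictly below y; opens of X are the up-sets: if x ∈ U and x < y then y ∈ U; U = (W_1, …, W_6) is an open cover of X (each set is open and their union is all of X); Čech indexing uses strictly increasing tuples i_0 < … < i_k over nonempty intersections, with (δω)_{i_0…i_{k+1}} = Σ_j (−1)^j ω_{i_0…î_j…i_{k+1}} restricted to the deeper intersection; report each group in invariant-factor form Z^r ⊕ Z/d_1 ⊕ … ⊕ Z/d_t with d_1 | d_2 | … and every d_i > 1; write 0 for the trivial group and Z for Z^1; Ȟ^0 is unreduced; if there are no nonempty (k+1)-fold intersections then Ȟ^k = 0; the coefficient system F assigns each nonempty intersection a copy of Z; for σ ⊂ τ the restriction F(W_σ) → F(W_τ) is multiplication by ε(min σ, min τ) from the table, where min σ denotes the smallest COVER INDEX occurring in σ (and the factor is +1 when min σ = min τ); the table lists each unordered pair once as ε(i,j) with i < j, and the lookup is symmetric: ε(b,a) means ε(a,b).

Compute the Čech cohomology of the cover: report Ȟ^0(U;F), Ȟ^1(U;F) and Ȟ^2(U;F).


Ȟ^0(U;F) ≅ 0; Ȟ^1(U;F) ≅ Z ⊕ Z/2; Ȟ^2(U;F) ≅ 0

nerve simplices:
  W12={v} W14={r} W15={u,y} W16={x} W23={q} W34={t} W56={w}
C dims 6,7; δ0: rk 6, SNF 1^5·2
degree 0: 6−6−0 = 0 → Ȟ^0 ≅ 0
degree 1: 7−0−6 = 1 plus torsion [2] → Ȟ^1 ≅ Z ⊕ Z/2
degree 2: 0−0−0 = 0 → Ȟ^2 ≅ 0


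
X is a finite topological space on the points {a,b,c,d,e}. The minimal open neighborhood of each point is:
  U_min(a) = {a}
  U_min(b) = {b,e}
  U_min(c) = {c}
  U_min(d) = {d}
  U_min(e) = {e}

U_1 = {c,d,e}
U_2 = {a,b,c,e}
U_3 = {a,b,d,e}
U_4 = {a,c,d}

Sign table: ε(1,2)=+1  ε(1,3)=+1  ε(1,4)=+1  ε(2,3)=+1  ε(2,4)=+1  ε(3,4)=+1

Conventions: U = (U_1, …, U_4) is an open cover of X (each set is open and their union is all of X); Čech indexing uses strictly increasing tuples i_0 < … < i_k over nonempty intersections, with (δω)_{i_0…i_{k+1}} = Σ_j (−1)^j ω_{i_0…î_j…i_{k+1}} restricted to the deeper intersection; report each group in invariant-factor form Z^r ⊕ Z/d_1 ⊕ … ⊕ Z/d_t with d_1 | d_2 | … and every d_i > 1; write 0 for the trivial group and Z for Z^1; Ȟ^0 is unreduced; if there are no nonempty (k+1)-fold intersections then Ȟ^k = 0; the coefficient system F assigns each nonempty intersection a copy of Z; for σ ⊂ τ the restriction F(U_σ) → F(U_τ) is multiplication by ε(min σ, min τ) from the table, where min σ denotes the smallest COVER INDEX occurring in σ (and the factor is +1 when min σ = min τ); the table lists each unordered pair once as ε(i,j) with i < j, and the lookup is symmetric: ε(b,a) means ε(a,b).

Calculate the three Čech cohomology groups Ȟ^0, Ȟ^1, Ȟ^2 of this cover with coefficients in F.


Ȟ^0 = Z, Ȟ^1 = 0 and Ȟ^2 = Z

cover nerve:
  U12={c,e} U13={d,e} U14={c,d} U23={a,b,e} U24={a,c} U34={a,d}
  U123={e} U124={c} U134={d} U234={a}
C dims 4,6,4; δ0: rk 3, SNF 1^3; δ1: rk 3, SNF 1^3
Ȟ^0: (4−3)−0=1 ⇒ Z
Ȟ^1: (6−3)−3=0 ⇒ 0
Ȟ^2: (4−0)−3=1 ⇒ Z


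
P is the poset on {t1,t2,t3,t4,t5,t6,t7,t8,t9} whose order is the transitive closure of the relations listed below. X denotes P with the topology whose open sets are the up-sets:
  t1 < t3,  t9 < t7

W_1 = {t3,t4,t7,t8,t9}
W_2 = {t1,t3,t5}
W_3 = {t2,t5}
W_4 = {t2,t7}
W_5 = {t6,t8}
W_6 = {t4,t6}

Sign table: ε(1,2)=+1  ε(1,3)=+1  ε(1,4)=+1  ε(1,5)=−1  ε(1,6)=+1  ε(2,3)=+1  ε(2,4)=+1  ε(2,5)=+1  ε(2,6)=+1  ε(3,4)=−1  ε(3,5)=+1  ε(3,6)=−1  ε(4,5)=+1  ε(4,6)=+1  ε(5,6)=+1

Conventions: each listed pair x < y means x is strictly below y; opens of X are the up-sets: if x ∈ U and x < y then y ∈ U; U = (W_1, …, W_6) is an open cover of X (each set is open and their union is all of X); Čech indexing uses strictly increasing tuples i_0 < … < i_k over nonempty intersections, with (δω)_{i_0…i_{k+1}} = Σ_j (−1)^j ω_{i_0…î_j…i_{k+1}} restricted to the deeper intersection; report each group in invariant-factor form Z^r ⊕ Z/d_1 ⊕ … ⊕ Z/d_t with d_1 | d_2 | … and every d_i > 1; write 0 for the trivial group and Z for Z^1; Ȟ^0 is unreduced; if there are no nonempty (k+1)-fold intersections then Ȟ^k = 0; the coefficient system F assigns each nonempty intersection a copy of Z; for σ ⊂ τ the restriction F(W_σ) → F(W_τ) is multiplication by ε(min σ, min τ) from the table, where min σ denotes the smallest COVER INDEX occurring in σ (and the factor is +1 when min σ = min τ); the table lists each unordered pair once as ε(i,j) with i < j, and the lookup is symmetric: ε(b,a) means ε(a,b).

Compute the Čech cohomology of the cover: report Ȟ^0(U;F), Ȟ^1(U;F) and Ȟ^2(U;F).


Ȟ^0 = 0; Ȟ^1 = Z ⊕ Z/2; Ȟ^2 = 0

cover nerve:
  W12={t3} W14={t7} W15={t8} W16={t4} W23={t5} W34={t2} W56={t6}
C dims 6,7; δ0: rk 6, SNF 1^5·2
Ȟ^0: (6−6)−0=0 ⇒ 0
Ȟ^1: (7−0)−6=1 plus torsion [2] ⇒ Z ⊕ Z/2
Ȟ^2: (0−0)−0=0 ⇒ 0


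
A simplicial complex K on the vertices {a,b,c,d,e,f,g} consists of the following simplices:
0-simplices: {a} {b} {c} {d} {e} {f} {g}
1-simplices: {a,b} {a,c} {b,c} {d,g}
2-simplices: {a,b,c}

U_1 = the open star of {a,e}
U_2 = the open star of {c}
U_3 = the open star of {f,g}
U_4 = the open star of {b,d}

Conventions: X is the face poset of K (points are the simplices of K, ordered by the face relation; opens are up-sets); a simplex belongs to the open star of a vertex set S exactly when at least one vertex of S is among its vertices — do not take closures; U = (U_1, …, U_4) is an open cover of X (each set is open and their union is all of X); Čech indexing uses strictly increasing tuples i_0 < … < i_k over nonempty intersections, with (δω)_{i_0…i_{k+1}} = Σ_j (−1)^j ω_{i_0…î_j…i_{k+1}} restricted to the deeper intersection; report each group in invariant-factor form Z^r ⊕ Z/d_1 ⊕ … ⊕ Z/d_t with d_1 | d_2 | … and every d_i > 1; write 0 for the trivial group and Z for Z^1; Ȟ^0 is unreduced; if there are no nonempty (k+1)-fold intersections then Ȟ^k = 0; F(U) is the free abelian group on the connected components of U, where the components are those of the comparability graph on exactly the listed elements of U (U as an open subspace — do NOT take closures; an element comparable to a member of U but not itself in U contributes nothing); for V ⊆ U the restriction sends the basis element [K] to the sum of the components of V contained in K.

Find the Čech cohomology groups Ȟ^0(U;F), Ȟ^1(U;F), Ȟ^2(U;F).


Ȟ^0 ≅ Z^4; Ȟ^1 ≅ 0; Ȟ^2 ≅ 0

cover nerve:
  U1={{a},{e},{a,b},{a,c},{a,b,c}} U2={{c},{a,c},{b,c},{a,b,c}} U3={{f},{g},{d,g}} U4={{b},{d},{a,b},{b,c},{d,g},{a,b,c}}
  U12={{a,c},{a,b,c}} U14={{a,b},{a,b,c}} U24={{b,c},{a,b,c}} U34={{d,g}}
  U124={{a,b,c}}
components per intersection:
  U1: {{a},{a,b},{a,c},{a,b,c}} {{e}}
  U2: {{c},{a,c},{b,c},{a,b,c}}
  U3: {{f}} {{g},{d,g}}
  U4: {{b},{a,b},{b,c},{a,b,c}} {{d},{d,g}}
  U12: {{a,c},{a,b,c}}
  U14: {{a,b},{a,b,c}}
  U24: {{b,c},{a,b,c}}
  U34: {{d,g}}
  U124: {{a,b,c}}
C dims 7,4,1; δ0: rk 3, SNF 1^3; δ1: rk 1, SNF 1^1
Ȟ^0: (7−3)−0=4 ⇒ Z^4
Ȟ^1: (4−1)−3=0 ⇒ 0
Ȟ^2: (1−0)−1=0 ⇒ 0


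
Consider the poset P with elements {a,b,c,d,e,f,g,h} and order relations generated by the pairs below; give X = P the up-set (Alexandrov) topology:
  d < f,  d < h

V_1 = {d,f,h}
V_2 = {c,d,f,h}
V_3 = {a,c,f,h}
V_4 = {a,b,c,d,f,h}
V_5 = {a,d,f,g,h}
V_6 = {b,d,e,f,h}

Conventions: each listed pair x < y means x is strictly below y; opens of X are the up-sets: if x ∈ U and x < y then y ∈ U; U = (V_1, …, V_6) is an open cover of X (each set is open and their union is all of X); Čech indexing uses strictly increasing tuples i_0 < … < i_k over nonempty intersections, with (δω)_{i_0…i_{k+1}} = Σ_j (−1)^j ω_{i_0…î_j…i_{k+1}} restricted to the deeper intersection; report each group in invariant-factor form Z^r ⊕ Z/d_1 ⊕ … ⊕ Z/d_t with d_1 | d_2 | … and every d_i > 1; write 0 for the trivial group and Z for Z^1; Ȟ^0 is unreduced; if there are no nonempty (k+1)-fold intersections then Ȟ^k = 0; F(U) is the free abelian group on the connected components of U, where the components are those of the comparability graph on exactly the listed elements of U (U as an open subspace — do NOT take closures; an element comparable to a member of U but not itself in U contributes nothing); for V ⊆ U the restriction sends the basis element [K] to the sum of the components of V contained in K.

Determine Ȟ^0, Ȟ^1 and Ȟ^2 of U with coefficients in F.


Ȟ^0 ≅ Z^6, Ȟ^1 ≅ 0, Ȟ^2 ≅ 0

cover nerve:
  V12={d,f,h} V13={f,h} V14={d,f,h} V15={d,f,h} V16={d,f,h} V23={c,f,h} V24={c,d,f,h} V25={d,f,h} V26={d,f,h} V34={a,c,f,h} V35={a,f,h} V36={f,h} V45={a,d,f,h} V46={b,d,f,h} V56={d,f,h}
  V123={f,h} V124={d,f,h} V125={d,f,h} V126={d,f,h} V134={f,h} V135={f,h} V136={f,h} V145={d,f,h} V146={d,f,h} V156={d,f,h} V234={c,f,h} V235={f,h} V236={f,h} V245={d,f,h} V246={d,f,h} V256={d,f,h} V345={a,f,h} V346={f,h} V356={f,h} V456={d,f,h}
  V1234={f,h} V1235={f,h} V1236={f,h} V1245={d,f,h} V1246={d,f,h} V1256={d,f,h} V1345={f,h} V1346={f,h} V1356={f,h} V1456={d,f,h} V2345={f,h} V2346={f,h} V2356={f,h} V2456={d,f,h} V3456={f,h}
  V12345={f,h} V12346={f,h} V12356={f,h} V12456={d,f,h} V13456={f,h} V23456={f,h}
  V123456={f,h}
components per intersection:
  V1: {d,f,h}
  V2: {c} {d,f,h}
  V3: {a} {c} {f} {h}
  V4: {a} {b} {c} {d,f,h}
  V5: {a} {d,f,h} {g}
  V6: {b} {d,f,h} {e}
  V12: {d,f,h}
  V13: {f} {h}
  V14: {d,f,h}
  V15: {d,f,h}
  V16: {d,f,h}
  V23: {c} {f} {h}
  V24: {c} {d,f,h}
  V25: {d,f,h}
  V26: {d,f,h}
  V34: {a} {c} {f} {h}
  V35: {a} {f} {h}
  V36: {f} {h}
  V45: {a} {d,f,h}
  V46: {b} {d,f,h}
  V56: {d,f,h}
  V123: {f} {h}
  V124: {d,f,h}
  V125: {d,f,h}
  V126: {d,f,h}
  V134: {f} {h}
  V135: {f} {h}
  V136: {f} {h}
  V145: {d,f,h}
  V146: {d,f,h}
  V156: {d,f,h}
  V234: {c} {f} {h}
  V235: {f} {h}
  V236: {f} {h}
  V245: {d,f,h}
  V246: {d,f,h}
  V256: {d,f,h}
  V345: {a} {f} {h}
  V346: {f} {h}
  V356: {f} {h}
  V456: {d,f,h}
  V1234: {f} {h}
  V1235: {f} {h}
  V1236: {f} {h}
  V1245: {d,f,h}
  V1246: {d,f,h}
  V1256: {d,f,h}
  V1345: {f} {h}
  V1346: {f} {h}
  V1356: {f} {h}
  V1456: {d,f,h}
  V2345: {f} {h}
  V2346: {f} {h}
  V2356: {f} {h}
  V2456: {d,f,h}
  V3456: {f} {h}
  V12345: {f} {h}
  V12346: {f} {h}
  V12356: {f} {h}
  V12456: {d,f,h}
  V13456: {f} {h}
  V23456: {f} {h}
  V123456: {f} {h}
C dims 17,27,32,25; δ0: rk 11, SNF 1^11; δ1: rk 16, SNF 1^16; δ2: rk 16, SNF 1^16
Ȟ^0: (17−11)−0=6 ⇒ Z^6
Ȟ^1: (27−16)−11=0 ⇒ 0
Ȟ^2: (32−16)−16=0 ⇒ 0


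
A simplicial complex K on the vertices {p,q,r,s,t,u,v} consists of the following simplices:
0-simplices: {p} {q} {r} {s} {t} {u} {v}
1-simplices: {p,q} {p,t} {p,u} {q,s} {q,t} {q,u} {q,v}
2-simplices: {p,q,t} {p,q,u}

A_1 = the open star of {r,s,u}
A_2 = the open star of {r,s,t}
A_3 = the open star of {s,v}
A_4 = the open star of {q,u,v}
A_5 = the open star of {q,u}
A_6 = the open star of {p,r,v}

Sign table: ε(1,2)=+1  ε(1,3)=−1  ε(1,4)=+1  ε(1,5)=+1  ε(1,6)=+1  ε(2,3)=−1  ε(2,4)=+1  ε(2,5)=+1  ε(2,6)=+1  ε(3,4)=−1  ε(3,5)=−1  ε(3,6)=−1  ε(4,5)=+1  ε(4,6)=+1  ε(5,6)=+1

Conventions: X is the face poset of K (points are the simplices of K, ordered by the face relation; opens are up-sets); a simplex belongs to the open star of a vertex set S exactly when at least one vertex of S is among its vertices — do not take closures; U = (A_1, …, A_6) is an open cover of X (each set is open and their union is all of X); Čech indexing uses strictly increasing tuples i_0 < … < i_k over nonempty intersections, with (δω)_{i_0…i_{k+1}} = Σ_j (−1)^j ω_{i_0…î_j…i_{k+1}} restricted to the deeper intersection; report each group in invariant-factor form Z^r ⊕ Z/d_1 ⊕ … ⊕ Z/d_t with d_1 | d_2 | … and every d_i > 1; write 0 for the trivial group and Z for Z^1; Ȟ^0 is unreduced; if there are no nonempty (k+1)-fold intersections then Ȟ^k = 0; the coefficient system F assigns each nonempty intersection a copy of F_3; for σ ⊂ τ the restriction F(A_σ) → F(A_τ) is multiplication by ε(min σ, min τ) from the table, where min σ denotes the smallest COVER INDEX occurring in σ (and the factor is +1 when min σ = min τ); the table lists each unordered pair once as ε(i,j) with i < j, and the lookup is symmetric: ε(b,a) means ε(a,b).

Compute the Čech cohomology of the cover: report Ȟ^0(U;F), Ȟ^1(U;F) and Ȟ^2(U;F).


nerve simplices:
  A1={{r},{s},{u},{p,u},{q,s},{q,u},{p,q,u}} A2={{r},{s},{t},{p,t},{q,s},{q,t},{p,q,t}} A3={{s},{v},{q,s},{q,v}} A4={{q},{u},{v},{p,q},{p,u},{q,s},{q,t},{q,u},{q,v},{p,q,t},{p,q,u}} A5={{q},{u},{p,q},{p,u},{q,s},{q,t},{q,u},{q,v},{p,q,t},{p,q,u}} A6={{p},{r},{v},{p,q},{p,t},{p,u},{q,v},{p,q,t},{p,q,u}}
  A12={{r},{s},{q,s}} A13={{s},{q,s}} A14={{u},{p,u},{q,s},{q,u},{p,q,u}} A15={{u},{p,u},{q,s},{q,u},{p,q,u}} A16={{r},{p,u},{p,q,u}} A23={{s},{q,s}} A24={{q,s},{q,t},{p,q,t}} A25={{q,s},{q,t},{p,q,t}} A26={{r},{p,t},{p,q,t}} A34={{v},{q,s},{q,v}} A35={{q,s},{q,v}} A36={{v},{q,v}} A45={{q},{u},{p,q},{p,u},{q,s},{q,t},{q,u},{q,v},{p,q,t},{p,q,u}} A46={{v},{p,q},{p,u},{q,v},{p,q,t},{p,q,u}} A56={{p,q},{p,u},{q,v},{p,q,t},{p,q,u}}
  A123={{s},{q,s}} A124={{q,s}} A125={{q,s}} A126={{r}} A134={{q,s}} A135={{q,s}} A145={{u},{p,u},{q,s},{q,u},{p,q,u}} A146={{p,u},{p,q,u}} A156={{p,u},{p,q,u}} A234={{q,s}} A235={{q,s}} A245={{q,s},{q,t},{p,q,t}} A246={{p,q,t}} A256={{p,q,t}} A345={{q,s},{q,v}} A346={{v},{q,v}} A356={{q,v}} A456={{p,q},{p,u},{q,v},{p,q,t},{p,q,u}}
  A1234={{q,s}} A1235={{q,s}} A1245={{q,s}} A1345={{q,s}} A1456={{p,u},{p,q,u}} A2345={{q,s}} A2456={{p,q,t}} A3456={{q,v}}
  A12345={{q,s}}
C dims 6,15,18,8; δ0: rk_F3 5; δ1: rk_F3 10; δ2: rk_F3 7
degree 0: 6−5−0 = 1 → Ȟ^0 ≅ Z/3
degree 1: 15−10−5 = 0 → Ȟ^1 ≅ 0
degree 2: 18−7−10 = 1 → Ȟ^2 ≅ Z/3

Ȟ^0(U;F) ≅ Z/3, Ȟ^1(U;F) ≅ 0, Ȟ^2(U;F) ≅ Z/3


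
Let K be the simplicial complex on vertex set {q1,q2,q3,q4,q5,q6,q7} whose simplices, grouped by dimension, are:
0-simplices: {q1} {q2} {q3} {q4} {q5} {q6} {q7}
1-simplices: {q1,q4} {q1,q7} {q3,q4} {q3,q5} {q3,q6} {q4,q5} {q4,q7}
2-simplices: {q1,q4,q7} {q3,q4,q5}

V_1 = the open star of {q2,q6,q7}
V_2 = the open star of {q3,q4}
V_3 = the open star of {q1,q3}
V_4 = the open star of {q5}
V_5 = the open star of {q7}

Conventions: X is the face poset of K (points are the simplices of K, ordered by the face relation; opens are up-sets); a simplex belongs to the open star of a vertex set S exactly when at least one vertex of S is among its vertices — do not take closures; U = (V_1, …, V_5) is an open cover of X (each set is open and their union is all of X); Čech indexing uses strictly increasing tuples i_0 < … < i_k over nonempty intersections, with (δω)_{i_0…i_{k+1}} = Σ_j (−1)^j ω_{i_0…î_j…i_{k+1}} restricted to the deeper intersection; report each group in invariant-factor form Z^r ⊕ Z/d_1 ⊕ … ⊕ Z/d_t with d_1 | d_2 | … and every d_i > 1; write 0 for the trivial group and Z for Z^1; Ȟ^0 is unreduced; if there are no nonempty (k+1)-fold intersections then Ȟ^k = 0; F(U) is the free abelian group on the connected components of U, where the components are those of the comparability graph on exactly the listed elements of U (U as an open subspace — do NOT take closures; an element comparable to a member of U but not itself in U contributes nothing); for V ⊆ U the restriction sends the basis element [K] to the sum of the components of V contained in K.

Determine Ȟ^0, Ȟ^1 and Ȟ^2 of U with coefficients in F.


intersection data:
  V1={{q2},{q6},{q7},{q1,q7},{q3,q6},{q4,q7},{q1,q4,q7}} V2={{q3},{q4},{q1,q4},{q3,q4},{q3,q5},{q3,q6},{q4,q5},{q4,q7},{q1,q4,q7},{q3,q4,q5}} V3={{q1},{q3},{q1,q4},{q1,q7},{q3,q4},{q3,q5},{q3,q6},{q1,q4,q7},{q3,q4,q5}} V4={{q5},{q3,q5},{q4,q5},{q3,q4,q5}} V5={{q7},{q1,q7},{q4,q7},{q1,q4,q7}}
  V12={{q3,q6},{q4,q7},{q1,q4,q7}} V13={{q1,q7},{q3,q6},{q1,q4,q7}} V15={{q7},{q1,q7},{q4,q7},{q1,q4,q7}} V23={{q3},{q1,q4},{q3,q4},{q3,q5},{q3,q6},{q1,q4,q7},{q3,q4,q5}} V24={{q3,q5},{q4,q5},{q3,q4,q5}} V25={{q4,q7},{q1,q4,q7}} V34={{q3,q5},{q3,q4,q5}} V35={{q1,q7},{q1,q4,q7}}
  V123={{q3,q6},{q1,q4,q7}} V125={{q4,q7},{q1,q4,q7}} V135={{q1,q7},{q1,q4,q7}} V234={{q3,q5},{q3,q4,q5}} V235={{q1,q4,q7}}
  V1235={{q1,q4,q7}}
components per intersection:
  V1: {{q2}} {{q6},{q3,q6}} {{q7},{q1,q7},{q4,q7},{q1,q4,q7}}
  V2: {{q3},{q4},{q1,q4},{q3,q4},{q3,q5},{q3,q6},{q4,q5},{q4,q7},{q1,q4,q7},{q3,q4,q5}}
  V3: {{q1},{q1,q4},{q1,q7},{q1,q4,q7}} {{q3},{q3,q4},{q3,q5},{q3,q6},{q3,q4,q5}}
  V4: {{q5},{q3,q5},{q4,q5},{q3,q4,q5}}
  V5: {{q7},{q1,q7},{q4,q7},{q1,q4,q7}}
  V12: {{q3,q6}} {{q4,q7},{q1,q4,q7}}
  V13: {{q1,q7},{q1,q4,q7}} {{q3,q6}}
  V15: {{q7},{q1,q7},{q4,q7},{q1,q4,q7}}
  V23: {{q3},{q3,q4},{q3,q5},{q3,q6},{q3,q4,q5}} {{q1,q4},{q1,q4,q7}}
  V24: {{q3,q5},{q4,q5},{q3,q4,q5}}
  V25: {{q4,q7},{q1,q4,q7}}
  V34: {{q3,q5},{q3,q4,q5}}
  V35: {{q1,q7},{q1,q4,q7}}
  V123: {{q3,q6}} {{q1,q4,q7}}
  V125: {{q4,q7},{q1,q4,q7}}
  V135: {{q1,q7},{q1,q4,q7}}
  V234: {{q3,q5},{q3,q4,q5}}
  V235: {{q1,q4,q7}}
  V1235: {{q1,q4,q7}}
C dims 8,11,6,1; δ0: rk 6, SNF 1^6; δ1: rk 5, SNF 1^5; δ2: rk 1, SNF 1^1
Ȟ^0 = (8 − 6) − 0 = 2, so Ȟ^0 ≅ Z^2
Ȟ^1 = (11 − 5) − 6 = 0, so Ȟ^1 ≅ 0
Ȟ^2 = (6 − 1) − 5 = 0, so Ȟ^2 ≅ 0

Ȟ^0 ≅ Z^2; Ȟ^1 ≅ 0; Ȟ^2 ≅ 0
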